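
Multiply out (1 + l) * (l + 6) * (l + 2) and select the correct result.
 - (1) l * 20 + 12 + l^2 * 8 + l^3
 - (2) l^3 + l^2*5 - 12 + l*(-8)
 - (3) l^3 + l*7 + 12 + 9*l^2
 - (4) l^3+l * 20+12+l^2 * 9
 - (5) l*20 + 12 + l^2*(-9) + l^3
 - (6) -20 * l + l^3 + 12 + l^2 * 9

Expanding (1 + l) * (l + 6) * (l + 2):
= l^3+l * 20+12+l^2 * 9
4) l^3+l * 20+12+l^2 * 9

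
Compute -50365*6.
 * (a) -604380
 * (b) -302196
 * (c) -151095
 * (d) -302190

-50365 * 6 = -302190
d) -302190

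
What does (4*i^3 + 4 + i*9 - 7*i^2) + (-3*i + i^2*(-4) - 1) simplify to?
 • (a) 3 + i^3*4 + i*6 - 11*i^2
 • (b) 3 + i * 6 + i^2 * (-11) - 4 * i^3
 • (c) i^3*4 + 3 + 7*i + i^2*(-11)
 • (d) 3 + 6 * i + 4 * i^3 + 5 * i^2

Adding the polynomials and combining like terms:
(4*i^3 + 4 + i*9 - 7*i^2) + (-3*i + i^2*(-4) - 1)
= 3 + i^3*4 + i*6 - 11*i^2
a) 3 + i^3*4 + i*6 - 11*i^2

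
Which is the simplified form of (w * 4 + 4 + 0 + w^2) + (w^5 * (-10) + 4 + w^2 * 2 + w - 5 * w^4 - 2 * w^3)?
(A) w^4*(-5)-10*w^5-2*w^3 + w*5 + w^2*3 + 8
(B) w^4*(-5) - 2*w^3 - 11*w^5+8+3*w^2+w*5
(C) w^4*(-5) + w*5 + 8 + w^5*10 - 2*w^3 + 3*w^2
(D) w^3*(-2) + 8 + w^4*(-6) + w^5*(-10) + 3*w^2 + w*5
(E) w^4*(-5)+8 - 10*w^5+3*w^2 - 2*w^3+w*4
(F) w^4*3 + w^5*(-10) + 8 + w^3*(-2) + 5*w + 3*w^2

Adding the polynomials and combining like terms:
(w*4 + 4 + 0 + w^2) + (w^5*(-10) + 4 + w^2*2 + w - 5*w^4 - 2*w^3)
= w^4*(-5)-10*w^5-2*w^3 + w*5 + w^2*3 + 8
A) w^4*(-5)-10*w^5-2*w^3 + w*5 + w^2*3 + 8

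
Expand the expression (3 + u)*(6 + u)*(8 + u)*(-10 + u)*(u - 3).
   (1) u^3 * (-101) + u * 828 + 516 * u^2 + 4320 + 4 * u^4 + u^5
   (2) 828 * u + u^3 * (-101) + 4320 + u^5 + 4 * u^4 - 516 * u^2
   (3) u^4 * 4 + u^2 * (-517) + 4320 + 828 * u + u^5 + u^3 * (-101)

Expanding (3 + u)*(6 + u)*(8 + u)*(-10 + u)*(u - 3):
= 828 * u + u^3 * (-101) + 4320 + u^5 + 4 * u^4 - 516 * u^2
2) 828 * u + u^3 * (-101) + 4320 + u^5 + 4 * u^4 - 516 * u^2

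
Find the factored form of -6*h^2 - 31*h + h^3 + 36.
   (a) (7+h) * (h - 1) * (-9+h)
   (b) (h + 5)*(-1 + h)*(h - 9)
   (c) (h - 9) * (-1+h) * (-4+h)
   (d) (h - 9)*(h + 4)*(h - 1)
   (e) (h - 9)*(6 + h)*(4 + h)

We need to factor -6*h^2 - 31*h + h^3 + 36.
The factored form is (h - 9)*(h + 4)*(h - 1).
d) (h - 9)*(h + 4)*(h - 1)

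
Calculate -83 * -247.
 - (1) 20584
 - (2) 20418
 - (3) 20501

-83 * -247 = 20501
3) 20501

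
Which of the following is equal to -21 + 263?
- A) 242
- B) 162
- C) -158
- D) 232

-21 + 263 = 242
A) 242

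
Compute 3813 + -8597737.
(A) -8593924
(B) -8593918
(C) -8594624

3813 + -8597737 = -8593924
A) -8593924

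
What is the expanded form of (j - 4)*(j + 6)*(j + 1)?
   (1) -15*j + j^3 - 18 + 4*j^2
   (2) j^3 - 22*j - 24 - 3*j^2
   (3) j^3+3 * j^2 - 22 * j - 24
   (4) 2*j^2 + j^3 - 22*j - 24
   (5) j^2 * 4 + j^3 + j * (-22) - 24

Expanding (j - 4)*(j + 6)*(j + 1):
= j^3+3 * j^2 - 22 * j - 24
3) j^3+3 * j^2 - 22 * j - 24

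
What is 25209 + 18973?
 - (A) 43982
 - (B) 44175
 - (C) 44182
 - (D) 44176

25209 + 18973 = 44182
C) 44182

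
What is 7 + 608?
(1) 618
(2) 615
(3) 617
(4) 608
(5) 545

7 + 608 = 615
2) 615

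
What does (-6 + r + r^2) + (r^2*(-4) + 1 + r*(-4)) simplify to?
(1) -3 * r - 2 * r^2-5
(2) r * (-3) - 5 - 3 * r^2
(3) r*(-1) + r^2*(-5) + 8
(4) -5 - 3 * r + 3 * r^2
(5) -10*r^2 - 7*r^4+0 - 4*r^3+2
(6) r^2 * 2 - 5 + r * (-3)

Adding the polynomials and combining like terms:
(-6 + r + r^2) + (r^2*(-4) + 1 + r*(-4))
= r * (-3) - 5 - 3 * r^2
2) r * (-3) - 5 - 3 * r^2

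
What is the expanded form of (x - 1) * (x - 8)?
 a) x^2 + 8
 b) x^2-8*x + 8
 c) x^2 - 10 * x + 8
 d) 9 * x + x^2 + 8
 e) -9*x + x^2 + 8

Expanding (x - 1) * (x - 8):
= -9*x + x^2 + 8
e) -9*x + x^2 + 8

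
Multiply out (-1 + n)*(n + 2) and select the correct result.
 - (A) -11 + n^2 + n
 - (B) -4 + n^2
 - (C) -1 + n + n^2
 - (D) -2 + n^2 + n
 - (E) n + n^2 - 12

Expanding (-1 + n)*(n + 2):
= -2 + n^2 + n
D) -2 + n^2 + n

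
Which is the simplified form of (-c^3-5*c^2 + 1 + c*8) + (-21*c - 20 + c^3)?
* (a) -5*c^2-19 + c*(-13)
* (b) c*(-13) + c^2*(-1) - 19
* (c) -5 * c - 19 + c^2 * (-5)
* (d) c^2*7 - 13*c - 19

Adding the polynomials and combining like terms:
(-c^3 - 5*c^2 + 1 + c*8) + (-21*c - 20 + c^3)
= -5*c^2-19 + c*(-13)
a) -5*c^2-19 + c*(-13)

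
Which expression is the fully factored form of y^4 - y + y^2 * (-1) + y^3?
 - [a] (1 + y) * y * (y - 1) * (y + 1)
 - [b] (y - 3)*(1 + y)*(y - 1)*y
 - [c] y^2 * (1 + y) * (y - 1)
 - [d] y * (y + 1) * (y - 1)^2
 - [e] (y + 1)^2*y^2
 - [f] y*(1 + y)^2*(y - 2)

We need to factor y^4 - y + y^2 * (-1) + y^3.
The factored form is (1 + y) * y * (y - 1) * (y + 1).
a) (1 + y) * y * (y - 1) * (y + 1)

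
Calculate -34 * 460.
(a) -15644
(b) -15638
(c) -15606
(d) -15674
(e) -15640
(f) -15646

-34 * 460 = -15640
e) -15640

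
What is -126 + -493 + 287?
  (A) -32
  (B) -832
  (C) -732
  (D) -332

First: -126 + -493 = -619
Then: -619 + 287 = -332
D) -332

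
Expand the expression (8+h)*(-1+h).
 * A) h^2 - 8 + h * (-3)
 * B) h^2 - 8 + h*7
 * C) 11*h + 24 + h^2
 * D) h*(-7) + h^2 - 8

Expanding (8+h)*(-1+h):
= h^2 - 8 + h*7
B) h^2 - 8 + h*7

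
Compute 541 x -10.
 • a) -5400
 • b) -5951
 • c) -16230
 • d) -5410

541 * -10 = -5410
d) -5410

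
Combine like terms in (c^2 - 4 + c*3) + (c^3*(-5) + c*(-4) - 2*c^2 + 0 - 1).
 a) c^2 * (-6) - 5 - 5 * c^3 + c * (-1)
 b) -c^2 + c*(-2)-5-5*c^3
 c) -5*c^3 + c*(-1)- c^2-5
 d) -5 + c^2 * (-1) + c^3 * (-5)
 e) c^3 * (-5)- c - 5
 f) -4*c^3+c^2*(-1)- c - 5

Adding the polynomials and combining like terms:
(c^2 - 4 + c*3) + (c^3*(-5) + c*(-4) - 2*c^2 + 0 - 1)
= -5*c^3 + c*(-1)- c^2-5
c) -5*c^3 + c*(-1)- c^2-5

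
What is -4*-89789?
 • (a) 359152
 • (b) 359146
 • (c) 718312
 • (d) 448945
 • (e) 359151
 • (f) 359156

-4 * -89789 = 359156
f) 359156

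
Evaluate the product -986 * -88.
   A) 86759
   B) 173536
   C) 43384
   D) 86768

-986 * -88 = 86768
D) 86768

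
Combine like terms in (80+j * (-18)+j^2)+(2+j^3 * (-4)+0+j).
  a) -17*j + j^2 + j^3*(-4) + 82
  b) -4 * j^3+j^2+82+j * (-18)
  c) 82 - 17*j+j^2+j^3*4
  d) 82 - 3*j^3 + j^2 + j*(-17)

Adding the polynomials and combining like terms:
(80 + j*(-18) + j^2) + (2 + j^3*(-4) + 0 + j)
= -17*j + j^2 + j^3*(-4) + 82
a) -17*j + j^2 + j^3*(-4) + 82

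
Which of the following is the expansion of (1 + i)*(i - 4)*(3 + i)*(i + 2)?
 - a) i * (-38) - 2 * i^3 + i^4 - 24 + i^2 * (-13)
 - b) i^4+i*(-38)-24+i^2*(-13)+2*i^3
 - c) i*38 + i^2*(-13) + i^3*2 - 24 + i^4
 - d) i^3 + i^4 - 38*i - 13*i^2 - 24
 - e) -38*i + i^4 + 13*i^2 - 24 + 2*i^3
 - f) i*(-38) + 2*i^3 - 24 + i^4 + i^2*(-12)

Expanding (1 + i)*(i - 4)*(3 + i)*(i + 2):
= i^4+i*(-38)-24+i^2*(-13)+2*i^3
b) i^4+i*(-38)-24+i^2*(-13)+2*i^3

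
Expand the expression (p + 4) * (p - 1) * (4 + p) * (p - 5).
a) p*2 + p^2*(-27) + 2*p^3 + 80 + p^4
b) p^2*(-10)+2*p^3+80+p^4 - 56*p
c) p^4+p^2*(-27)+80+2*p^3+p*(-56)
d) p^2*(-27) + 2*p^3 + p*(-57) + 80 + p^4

Expanding (p + 4) * (p - 1) * (4 + p) * (p - 5):
= p^4+p^2*(-27)+80+2*p^3+p*(-56)
c) p^4+p^2*(-27)+80+2*p^3+p*(-56)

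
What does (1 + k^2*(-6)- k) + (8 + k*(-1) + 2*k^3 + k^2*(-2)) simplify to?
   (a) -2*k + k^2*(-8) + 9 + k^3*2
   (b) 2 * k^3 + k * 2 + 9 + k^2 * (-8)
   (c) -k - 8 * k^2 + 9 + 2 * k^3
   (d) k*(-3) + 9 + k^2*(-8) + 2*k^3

Adding the polynomials and combining like terms:
(1 + k^2*(-6) - k) + (8 + k*(-1) + 2*k^3 + k^2*(-2))
= -2*k + k^2*(-8) + 9 + k^3*2
a) -2*k + k^2*(-8) + 9 + k^3*2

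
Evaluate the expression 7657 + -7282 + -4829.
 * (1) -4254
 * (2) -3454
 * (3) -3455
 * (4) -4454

First: 7657 + -7282 = 375
Then: 375 + -4829 = -4454
4) -4454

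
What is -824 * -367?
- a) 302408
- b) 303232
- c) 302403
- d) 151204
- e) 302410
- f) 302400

-824 * -367 = 302408
a) 302408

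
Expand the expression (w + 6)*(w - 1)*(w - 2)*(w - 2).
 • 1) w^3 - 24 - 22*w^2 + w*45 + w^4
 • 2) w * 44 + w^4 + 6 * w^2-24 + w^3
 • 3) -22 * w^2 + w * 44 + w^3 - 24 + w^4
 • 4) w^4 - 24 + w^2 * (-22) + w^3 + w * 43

Expanding (w + 6)*(w - 1)*(w - 2)*(w - 2):
= -22 * w^2 + w * 44 + w^3 - 24 + w^4
3) -22 * w^2 + w * 44 + w^3 - 24 + w^4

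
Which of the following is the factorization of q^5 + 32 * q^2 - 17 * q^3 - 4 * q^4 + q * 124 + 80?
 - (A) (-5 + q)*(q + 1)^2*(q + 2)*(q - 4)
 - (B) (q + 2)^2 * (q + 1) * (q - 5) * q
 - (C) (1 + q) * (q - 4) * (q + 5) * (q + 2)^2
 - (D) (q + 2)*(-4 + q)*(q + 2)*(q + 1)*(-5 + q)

We need to factor q^5 + 32 * q^2 - 17 * q^3 - 4 * q^4 + q * 124 + 80.
The factored form is (q + 2)*(-4 + q)*(q + 2)*(q + 1)*(-5 + q).
D) (q + 2)*(-4 + q)*(q + 2)*(q + 1)*(-5 + q)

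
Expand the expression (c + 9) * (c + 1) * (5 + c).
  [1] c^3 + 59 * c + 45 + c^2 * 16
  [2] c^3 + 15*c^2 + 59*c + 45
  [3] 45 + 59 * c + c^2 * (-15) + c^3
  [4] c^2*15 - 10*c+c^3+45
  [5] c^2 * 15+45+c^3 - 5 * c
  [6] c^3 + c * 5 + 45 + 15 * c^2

Expanding (c + 9) * (c + 1) * (5 + c):
= c^3 + 15*c^2 + 59*c + 45
2) c^3 + 15*c^2 + 59*c + 45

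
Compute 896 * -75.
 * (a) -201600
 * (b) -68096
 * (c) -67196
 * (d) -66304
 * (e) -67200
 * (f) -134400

896 * -75 = -67200
e) -67200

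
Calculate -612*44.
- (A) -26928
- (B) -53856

-612 * 44 = -26928
A) -26928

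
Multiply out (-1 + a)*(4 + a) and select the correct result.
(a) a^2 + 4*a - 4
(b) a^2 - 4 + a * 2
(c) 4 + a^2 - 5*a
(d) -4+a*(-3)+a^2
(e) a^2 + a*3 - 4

Expanding (-1 + a)*(4 + a):
= a^2 + a*3 - 4
e) a^2 + a*3 - 4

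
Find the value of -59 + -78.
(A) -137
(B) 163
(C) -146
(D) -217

-59 + -78 = -137
A) -137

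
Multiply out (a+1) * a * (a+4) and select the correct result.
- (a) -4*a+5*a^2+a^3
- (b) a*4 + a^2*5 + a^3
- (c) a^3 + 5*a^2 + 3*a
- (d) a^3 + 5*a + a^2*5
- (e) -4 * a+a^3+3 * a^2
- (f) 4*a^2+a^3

Expanding (a+1) * a * (a+4):
= a*4 + a^2*5 + a^3
b) a*4 + a^2*5 + a^3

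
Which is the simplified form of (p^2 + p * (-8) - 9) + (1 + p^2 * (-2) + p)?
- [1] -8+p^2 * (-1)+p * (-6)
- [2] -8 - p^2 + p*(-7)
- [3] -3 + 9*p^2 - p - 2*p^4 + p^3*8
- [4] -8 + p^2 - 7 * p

Adding the polynomials and combining like terms:
(p^2 + p*(-8) - 9) + (1 + p^2*(-2) + p)
= -8 - p^2 + p*(-7)
2) -8 - p^2 + p*(-7)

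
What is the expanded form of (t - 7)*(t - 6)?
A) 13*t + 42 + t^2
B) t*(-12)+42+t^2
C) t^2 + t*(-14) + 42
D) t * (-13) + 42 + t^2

Expanding (t - 7)*(t - 6):
= t * (-13) + 42 + t^2
D) t * (-13) + 42 + t^2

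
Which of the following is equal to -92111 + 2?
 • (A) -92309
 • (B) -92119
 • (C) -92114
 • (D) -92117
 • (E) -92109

-92111 + 2 = -92109
E) -92109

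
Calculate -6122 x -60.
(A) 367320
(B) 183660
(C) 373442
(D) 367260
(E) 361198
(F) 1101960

-6122 * -60 = 367320
A) 367320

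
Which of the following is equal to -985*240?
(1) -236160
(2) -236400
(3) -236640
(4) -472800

-985 * 240 = -236400
2) -236400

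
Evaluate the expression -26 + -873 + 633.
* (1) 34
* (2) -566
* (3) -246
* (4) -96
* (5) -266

First: -26 + -873 = -899
Then: -899 + 633 = -266
5) -266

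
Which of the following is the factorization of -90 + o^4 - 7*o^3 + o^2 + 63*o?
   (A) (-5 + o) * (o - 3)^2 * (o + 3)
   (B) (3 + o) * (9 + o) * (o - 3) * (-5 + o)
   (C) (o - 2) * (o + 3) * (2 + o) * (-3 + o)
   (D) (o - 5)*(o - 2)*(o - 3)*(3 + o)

We need to factor -90 + o^4 - 7*o^3 + o^2 + 63*o.
The factored form is (o - 5)*(o - 2)*(o - 3)*(3 + o).
D) (o - 5)*(o - 2)*(o - 3)*(3 + o)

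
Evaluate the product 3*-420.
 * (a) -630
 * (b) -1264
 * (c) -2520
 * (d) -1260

3 * -420 = -1260
d) -1260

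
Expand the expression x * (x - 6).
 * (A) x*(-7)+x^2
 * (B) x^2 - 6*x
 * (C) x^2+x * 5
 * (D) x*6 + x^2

Expanding x * (x - 6):
= x^2 - 6*x
B) x^2 - 6*x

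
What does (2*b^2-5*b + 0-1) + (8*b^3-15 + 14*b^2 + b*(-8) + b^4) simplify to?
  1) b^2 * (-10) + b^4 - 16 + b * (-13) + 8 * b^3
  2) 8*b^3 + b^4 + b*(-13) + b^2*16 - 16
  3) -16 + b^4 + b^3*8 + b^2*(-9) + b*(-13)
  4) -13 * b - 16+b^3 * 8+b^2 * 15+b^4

Adding the polynomials and combining like terms:
(2*b^2 - 5*b + 0 - 1) + (8*b^3 - 15 + 14*b^2 + b*(-8) + b^4)
= 8*b^3 + b^4 + b*(-13) + b^2*16 - 16
2) 8*b^3 + b^4 + b*(-13) + b^2*16 - 16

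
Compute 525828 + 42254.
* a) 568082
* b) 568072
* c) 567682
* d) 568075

525828 + 42254 = 568082
a) 568082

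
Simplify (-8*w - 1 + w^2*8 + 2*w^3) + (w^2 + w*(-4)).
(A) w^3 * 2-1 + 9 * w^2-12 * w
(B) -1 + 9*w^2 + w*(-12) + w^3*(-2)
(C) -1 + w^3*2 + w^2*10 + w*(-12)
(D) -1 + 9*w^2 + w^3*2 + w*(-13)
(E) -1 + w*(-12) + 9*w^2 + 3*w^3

Adding the polynomials and combining like terms:
(-8*w - 1 + w^2*8 + 2*w^3) + (w^2 + w*(-4))
= w^3 * 2-1 + 9 * w^2-12 * w
A) w^3 * 2-1 + 9 * w^2-12 * w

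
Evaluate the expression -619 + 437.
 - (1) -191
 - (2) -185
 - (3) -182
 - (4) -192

-619 + 437 = -182
3) -182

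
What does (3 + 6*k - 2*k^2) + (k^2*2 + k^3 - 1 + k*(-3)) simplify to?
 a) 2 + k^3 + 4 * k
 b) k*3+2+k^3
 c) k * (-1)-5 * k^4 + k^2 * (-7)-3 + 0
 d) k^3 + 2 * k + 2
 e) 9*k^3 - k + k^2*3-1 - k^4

Adding the polynomials and combining like terms:
(3 + 6*k - 2*k^2) + (k^2*2 + k^3 - 1 + k*(-3))
= k*3+2+k^3
b) k*3+2+k^3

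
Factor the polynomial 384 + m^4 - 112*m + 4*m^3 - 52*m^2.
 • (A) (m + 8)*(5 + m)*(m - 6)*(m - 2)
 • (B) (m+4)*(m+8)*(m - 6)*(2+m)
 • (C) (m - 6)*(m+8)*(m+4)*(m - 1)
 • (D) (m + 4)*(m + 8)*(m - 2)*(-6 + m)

We need to factor 384 + m^4 - 112*m + 4*m^3 - 52*m^2.
The factored form is (m + 4)*(m + 8)*(m - 2)*(-6 + m).
D) (m + 4)*(m + 8)*(m - 2)*(-6 + m)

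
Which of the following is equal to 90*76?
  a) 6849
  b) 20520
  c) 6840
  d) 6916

90 * 76 = 6840
c) 6840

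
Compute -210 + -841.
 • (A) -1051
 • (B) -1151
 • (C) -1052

-210 + -841 = -1051
A) -1051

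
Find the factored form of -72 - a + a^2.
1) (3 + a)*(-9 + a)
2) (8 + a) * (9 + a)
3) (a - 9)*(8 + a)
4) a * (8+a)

We need to factor -72 - a + a^2.
The factored form is (a - 9)*(8 + a).
3) (a - 9)*(8 + a)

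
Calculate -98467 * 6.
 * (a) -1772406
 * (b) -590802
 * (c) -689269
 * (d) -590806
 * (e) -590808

-98467 * 6 = -590802
b) -590802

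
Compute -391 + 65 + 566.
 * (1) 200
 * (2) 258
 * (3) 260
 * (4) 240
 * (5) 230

First: -391 + 65 = -326
Then: -326 + 566 = 240
4) 240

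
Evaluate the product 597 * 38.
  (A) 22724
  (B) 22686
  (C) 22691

597 * 38 = 22686
B) 22686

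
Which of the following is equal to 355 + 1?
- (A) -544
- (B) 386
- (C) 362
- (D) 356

355 + 1 = 356
D) 356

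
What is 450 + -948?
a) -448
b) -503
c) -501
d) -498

450 + -948 = -498
d) -498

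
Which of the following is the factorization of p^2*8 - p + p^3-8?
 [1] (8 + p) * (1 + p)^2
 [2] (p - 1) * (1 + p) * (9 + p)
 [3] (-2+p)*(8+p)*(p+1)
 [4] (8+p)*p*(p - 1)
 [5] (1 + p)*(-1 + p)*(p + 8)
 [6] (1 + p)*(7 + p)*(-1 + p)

We need to factor p^2*8 - p + p^3-8.
The factored form is (1 + p)*(-1 + p)*(p + 8).
5) (1 + p)*(-1 + p)*(p + 8)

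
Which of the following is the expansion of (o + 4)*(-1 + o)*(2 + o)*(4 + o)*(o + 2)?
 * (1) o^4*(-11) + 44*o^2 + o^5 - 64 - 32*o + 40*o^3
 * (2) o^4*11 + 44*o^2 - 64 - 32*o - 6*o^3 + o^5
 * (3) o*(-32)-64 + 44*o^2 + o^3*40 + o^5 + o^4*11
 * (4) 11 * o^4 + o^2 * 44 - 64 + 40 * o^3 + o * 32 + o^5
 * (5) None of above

Expanding (o + 4)*(-1 + o)*(2 + o)*(4 + o)*(o + 2):
= o*(-32)-64 + 44*o^2 + o^3*40 + o^5 + o^4*11
3) o*(-32)-64 + 44*o^2 + o^3*40 + o^5 + o^4*11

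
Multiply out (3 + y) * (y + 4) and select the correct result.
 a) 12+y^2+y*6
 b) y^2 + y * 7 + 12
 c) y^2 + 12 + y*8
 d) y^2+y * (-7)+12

Expanding (3 + y) * (y + 4):
= y^2 + y * 7 + 12
b) y^2 + y * 7 + 12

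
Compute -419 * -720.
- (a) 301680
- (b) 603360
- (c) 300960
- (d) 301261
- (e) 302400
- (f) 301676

-419 * -720 = 301680
a) 301680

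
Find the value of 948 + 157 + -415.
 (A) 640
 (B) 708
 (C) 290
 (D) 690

First: 948 + 157 = 1105
Then: 1105 + -415 = 690
D) 690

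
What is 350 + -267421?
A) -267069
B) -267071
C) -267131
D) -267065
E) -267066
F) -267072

350 + -267421 = -267071
B) -267071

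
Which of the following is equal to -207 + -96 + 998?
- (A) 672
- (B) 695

First: -207 + -96 = -303
Then: -303 + 998 = 695
B) 695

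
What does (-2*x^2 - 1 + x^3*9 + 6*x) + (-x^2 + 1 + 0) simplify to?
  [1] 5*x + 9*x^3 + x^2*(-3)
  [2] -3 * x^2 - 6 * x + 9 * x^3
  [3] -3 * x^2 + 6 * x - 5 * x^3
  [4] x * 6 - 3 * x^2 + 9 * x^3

Adding the polynomials and combining like terms:
(-2*x^2 - 1 + x^3*9 + 6*x) + (-x^2 + 1 + 0)
= x * 6 - 3 * x^2 + 9 * x^3
4) x * 6 - 3 * x^2 + 9 * x^3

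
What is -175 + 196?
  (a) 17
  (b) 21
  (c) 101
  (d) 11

-175 + 196 = 21
b) 21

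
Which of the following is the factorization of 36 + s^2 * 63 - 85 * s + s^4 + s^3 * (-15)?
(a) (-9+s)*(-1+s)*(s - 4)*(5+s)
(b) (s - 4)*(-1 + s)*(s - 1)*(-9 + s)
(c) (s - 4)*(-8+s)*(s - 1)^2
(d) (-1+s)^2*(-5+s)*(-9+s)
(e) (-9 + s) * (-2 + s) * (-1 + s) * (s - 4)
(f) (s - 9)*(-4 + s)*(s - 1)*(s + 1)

We need to factor 36 + s^2 * 63 - 85 * s + s^4 + s^3 * (-15).
The factored form is (s - 4)*(-1 + s)*(s - 1)*(-9 + s).
b) (s - 4)*(-1 + s)*(s - 1)*(-9 + s)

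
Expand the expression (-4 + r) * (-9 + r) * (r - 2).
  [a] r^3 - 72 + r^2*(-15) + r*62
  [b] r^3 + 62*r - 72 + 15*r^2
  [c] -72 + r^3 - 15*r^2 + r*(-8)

Expanding (-4 + r) * (-9 + r) * (r - 2):
= r^3 - 72 + r^2*(-15) + r*62
a) r^3 - 72 + r^2*(-15) + r*62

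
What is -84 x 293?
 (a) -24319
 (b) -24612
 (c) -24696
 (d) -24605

-84 * 293 = -24612
b) -24612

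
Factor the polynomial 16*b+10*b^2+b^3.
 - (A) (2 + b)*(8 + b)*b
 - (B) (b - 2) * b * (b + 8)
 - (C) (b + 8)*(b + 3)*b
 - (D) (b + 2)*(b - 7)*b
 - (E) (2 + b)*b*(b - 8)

We need to factor 16*b+10*b^2+b^3.
The factored form is (2 + b)*(8 + b)*b.
A) (2 + b)*(8 + b)*b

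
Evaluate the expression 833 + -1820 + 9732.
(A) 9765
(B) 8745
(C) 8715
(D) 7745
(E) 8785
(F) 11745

First: 833 + -1820 = -987
Then: -987 + 9732 = 8745
B) 8745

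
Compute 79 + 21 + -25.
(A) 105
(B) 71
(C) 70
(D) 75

First: 79 + 21 = 100
Then: 100 + -25 = 75
D) 75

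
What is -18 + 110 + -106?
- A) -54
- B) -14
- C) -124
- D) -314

First: -18 + 110 = 92
Then: 92 + -106 = -14
B) -14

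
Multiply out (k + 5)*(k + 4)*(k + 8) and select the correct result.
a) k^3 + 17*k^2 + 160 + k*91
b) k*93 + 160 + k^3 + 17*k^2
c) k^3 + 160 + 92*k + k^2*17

Expanding (k + 5)*(k + 4)*(k + 8):
= k^3 + 160 + 92*k + k^2*17
c) k^3 + 160 + 92*k + k^2*17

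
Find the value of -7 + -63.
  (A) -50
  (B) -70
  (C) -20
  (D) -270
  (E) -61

-7 + -63 = -70
B) -70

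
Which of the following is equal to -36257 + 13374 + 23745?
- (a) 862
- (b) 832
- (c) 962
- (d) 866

First: -36257 + 13374 = -22883
Then: -22883 + 23745 = 862
a) 862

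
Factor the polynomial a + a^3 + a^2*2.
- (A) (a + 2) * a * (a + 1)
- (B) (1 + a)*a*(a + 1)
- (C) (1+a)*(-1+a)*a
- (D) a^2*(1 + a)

We need to factor a + a^3 + a^2*2.
The factored form is (1 + a)*a*(a + 1).
B) (1 + a)*a*(a + 1)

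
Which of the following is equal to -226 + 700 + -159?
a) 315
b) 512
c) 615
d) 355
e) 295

First: -226 + 700 = 474
Then: 474 + -159 = 315
a) 315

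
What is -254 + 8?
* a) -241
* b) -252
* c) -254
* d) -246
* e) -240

-254 + 8 = -246
d) -246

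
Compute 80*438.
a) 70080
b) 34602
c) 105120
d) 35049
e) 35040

80 * 438 = 35040
e) 35040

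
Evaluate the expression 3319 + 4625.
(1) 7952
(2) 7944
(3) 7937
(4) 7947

3319 + 4625 = 7944
2) 7944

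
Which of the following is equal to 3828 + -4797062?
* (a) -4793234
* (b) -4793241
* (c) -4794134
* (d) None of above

3828 + -4797062 = -4793234
a) -4793234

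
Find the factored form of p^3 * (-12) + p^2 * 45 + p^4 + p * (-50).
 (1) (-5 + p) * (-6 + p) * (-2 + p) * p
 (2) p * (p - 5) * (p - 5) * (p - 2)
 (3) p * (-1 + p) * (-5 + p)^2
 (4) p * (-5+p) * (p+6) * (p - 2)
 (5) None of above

We need to factor p^3 * (-12) + p^2 * 45 + p^4 + p * (-50).
The factored form is p * (p - 5) * (p - 5) * (p - 2).
2) p * (p - 5) * (p - 5) * (p - 2)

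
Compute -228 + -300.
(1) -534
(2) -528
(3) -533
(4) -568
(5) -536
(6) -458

-228 + -300 = -528
2) -528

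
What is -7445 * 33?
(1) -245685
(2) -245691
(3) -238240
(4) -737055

-7445 * 33 = -245685
1) -245685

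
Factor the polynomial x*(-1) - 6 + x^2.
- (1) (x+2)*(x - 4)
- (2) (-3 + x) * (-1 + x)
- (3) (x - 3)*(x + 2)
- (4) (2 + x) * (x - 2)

We need to factor x*(-1) - 6 + x^2.
The factored form is (x - 3)*(x + 2).
3) (x - 3)*(x + 2)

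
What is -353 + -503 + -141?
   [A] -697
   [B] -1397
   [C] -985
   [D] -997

First: -353 + -503 = -856
Then: -856 + -141 = -997
D) -997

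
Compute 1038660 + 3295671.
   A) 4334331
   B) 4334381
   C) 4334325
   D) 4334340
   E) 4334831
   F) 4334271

1038660 + 3295671 = 4334331
A) 4334331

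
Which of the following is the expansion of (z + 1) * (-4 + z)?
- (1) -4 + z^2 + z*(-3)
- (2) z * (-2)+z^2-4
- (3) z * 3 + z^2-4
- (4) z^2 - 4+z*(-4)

Expanding (z + 1) * (-4 + z):
= -4 + z^2 + z*(-3)
1) -4 + z^2 + z*(-3)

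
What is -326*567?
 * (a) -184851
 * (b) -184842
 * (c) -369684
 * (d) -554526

-326 * 567 = -184842
b) -184842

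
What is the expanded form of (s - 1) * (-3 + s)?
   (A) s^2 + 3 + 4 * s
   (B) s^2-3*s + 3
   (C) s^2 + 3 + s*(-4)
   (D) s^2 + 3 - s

Expanding (s - 1) * (-3 + s):
= s^2 + 3 + s*(-4)
C) s^2 + 3 + s*(-4)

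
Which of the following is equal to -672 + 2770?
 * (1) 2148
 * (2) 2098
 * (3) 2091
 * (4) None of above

-672 + 2770 = 2098
2) 2098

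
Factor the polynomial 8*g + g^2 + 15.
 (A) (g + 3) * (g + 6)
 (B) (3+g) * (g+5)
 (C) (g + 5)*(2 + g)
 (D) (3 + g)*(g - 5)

We need to factor 8*g + g^2 + 15.
The factored form is (3+g) * (g+5).
B) (3+g) * (g+5)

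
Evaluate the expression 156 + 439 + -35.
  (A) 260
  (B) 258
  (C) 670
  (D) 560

First: 156 + 439 = 595
Then: 595 + -35 = 560
D) 560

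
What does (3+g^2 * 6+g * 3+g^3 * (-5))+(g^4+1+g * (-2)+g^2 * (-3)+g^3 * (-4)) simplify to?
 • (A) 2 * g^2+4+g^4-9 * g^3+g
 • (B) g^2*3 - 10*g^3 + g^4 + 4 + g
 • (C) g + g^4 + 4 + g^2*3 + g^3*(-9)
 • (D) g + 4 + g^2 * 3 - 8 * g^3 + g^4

Adding the polynomials and combining like terms:
(3 + g^2*6 + g*3 + g^3*(-5)) + (g^4 + 1 + g*(-2) + g^2*(-3) + g^3*(-4))
= g + g^4 + 4 + g^2*3 + g^3*(-9)
C) g + g^4 + 4 + g^2*3 + g^3*(-9)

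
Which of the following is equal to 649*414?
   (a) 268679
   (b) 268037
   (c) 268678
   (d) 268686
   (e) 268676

649 * 414 = 268686
d) 268686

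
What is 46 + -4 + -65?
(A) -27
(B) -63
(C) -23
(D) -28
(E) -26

First: 46 + -4 = 42
Then: 42 + -65 = -23
C) -23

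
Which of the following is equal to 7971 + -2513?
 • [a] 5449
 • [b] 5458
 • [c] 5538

7971 + -2513 = 5458
b) 5458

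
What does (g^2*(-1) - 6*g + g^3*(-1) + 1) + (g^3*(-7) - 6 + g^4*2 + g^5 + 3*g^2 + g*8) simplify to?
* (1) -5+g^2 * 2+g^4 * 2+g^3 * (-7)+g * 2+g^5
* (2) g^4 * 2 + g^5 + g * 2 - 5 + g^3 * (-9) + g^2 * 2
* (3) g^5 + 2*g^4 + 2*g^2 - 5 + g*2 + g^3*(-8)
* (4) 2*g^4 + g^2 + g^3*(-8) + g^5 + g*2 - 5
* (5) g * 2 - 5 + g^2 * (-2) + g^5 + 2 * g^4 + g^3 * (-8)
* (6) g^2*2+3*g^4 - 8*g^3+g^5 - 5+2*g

Adding the polynomials and combining like terms:
(g^2*(-1) - 6*g + g^3*(-1) + 1) + (g^3*(-7) - 6 + g^4*2 + g^5 + 3*g^2 + g*8)
= g^5 + 2*g^4 + 2*g^2 - 5 + g*2 + g^3*(-8)
3) g^5 + 2*g^4 + 2*g^2 - 5 + g*2 + g^3*(-8)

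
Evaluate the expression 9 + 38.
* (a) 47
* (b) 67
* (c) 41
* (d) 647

9 + 38 = 47
a) 47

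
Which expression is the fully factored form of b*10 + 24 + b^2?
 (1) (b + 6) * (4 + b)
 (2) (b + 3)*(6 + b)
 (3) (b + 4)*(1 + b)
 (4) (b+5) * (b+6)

We need to factor b*10 + 24 + b^2.
The factored form is (b + 6) * (4 + b).
1) (b + 6) * (4 + b)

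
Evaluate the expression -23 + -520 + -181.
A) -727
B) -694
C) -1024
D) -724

First: -23 + -520 = -543
Then: -543 + -181 = -724
D) -724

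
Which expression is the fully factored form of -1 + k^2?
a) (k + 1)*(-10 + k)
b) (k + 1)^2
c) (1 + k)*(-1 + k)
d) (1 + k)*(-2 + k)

We need to factor -1 + k^2.
The factored form is (1 + k)*(-1 + k).
c) (1 + k)*(-1 + k)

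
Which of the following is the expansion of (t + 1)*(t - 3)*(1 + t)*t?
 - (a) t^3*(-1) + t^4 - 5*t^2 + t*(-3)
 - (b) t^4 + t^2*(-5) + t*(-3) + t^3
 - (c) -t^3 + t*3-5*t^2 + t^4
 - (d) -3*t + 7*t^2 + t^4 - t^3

Expanding (t + 1)*(t - 3)*(1 + t)*t:
= t^3*(-1) + t^4 - 5*t^2 + t*(-3)
a) t^3*(-1) + t^4 - 5*t^2 + t*(-3)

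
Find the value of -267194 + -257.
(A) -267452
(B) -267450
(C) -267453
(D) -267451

-267194 + -257 = -267451
D) -267451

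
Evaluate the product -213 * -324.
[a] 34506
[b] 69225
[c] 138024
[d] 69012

-213 * -324 = 69012
d) 69012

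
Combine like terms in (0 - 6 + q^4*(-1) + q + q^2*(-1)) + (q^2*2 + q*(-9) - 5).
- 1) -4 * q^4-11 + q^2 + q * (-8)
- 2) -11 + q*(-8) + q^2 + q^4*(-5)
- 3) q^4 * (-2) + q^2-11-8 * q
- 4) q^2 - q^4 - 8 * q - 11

Adding the polynomials and combining like terms:
(0 - 6 + q^4*(-1) + q + q^2*(-1)) + (q^2*2 + q*(-9) - 5)
= q^2 - q^4 - 8 * q - 11
4) q^2 - q^4 - 8 * q - 11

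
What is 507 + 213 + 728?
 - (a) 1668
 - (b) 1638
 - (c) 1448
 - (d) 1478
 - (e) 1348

First: 507 + 213 = 720
Then: 720 + 728 = 1448
c) 1448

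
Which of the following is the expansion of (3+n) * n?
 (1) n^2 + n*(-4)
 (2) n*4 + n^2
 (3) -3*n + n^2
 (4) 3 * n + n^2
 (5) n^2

Expanding (3+n) * n:
= 3 * n + n^2
4) 3 * n + n^2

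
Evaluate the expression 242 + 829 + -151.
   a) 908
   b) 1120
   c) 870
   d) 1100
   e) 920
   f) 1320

First: 242 + 829 = 1071
Then: 1071 + -151 = 920
e) 920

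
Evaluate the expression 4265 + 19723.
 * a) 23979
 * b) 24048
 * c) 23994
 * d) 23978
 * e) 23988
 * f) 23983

4265 + 19723 = 23988
e) 23988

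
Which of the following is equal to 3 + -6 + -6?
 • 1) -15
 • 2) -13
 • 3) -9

First: 3 + -6 = -3
Then: -3 + -6 = -9
3) -9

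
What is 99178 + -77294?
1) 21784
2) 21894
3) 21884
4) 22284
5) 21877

99178 + -77294 = 21884
3) 21884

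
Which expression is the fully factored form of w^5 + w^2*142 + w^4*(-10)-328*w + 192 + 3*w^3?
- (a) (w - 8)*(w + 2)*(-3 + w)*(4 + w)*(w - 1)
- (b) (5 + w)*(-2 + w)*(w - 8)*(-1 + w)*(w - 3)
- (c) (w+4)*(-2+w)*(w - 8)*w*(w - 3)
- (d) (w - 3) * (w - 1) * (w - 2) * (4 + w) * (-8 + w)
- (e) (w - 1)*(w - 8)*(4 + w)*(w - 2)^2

We need to factor w^5 + w^2*142 + w^4*(-10)-328*w + 192 + 3*w^3.
The factored form is (w - 3) * (w - 1) * (w - 2) * (4 + w) * (-8 + w).
d) (w - 3) * (w - 1) * (w - 2) * (4 + w) * (-8 + w)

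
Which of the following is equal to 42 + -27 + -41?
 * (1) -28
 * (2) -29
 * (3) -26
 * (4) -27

First: 42 + -27 = 15
Then: 15 + -41 = -26
3) -26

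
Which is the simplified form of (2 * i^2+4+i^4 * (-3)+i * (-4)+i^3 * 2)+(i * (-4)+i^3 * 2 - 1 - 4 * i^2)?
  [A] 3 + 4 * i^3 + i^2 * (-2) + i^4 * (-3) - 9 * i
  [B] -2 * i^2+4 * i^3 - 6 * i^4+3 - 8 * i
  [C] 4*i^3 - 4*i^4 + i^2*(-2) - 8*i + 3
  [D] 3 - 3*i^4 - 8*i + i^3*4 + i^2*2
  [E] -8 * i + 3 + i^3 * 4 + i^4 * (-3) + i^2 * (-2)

Adding the polynomials and combining like terms:
(2*i^2 + 4 + i^4*(-3) + i*(-4) + i^3*2) + (i*(-4) + i^3*2 - 1 - 4*i^2)
= -8 * i + 3 + i^3 * 4 + i^4 * (-3) + i^2 * (-2)
E) -8 * i + 3 + i^3 * 4 + i^4 * (-3) + i^2 * (-2)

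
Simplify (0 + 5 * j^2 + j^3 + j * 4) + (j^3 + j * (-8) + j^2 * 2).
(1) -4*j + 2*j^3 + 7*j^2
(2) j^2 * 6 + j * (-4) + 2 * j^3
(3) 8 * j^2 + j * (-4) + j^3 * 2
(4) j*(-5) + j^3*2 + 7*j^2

Adding the polynomials and combining like terms:
(0 + 5*j^2 + j^3 + j*4) + (j^3 + j*(-8) + j^2*2)
= -4*j + 2*j^3 + 7*j^2
1) -4*j + 2*j^3 + 7*j^2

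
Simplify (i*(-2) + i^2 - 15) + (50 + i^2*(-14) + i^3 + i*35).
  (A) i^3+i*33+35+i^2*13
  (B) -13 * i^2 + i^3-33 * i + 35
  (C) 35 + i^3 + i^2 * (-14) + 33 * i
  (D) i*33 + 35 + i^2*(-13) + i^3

Adding the polynomials and combining like terms:
(i*(-2) + i^2 - 15) + (50 + i^2*(-14) + i^3 + i*35)
= i*33 + 35 + i^2*(-13) + i^3
D) i*33 + 35 + i^2*(-13) + i^3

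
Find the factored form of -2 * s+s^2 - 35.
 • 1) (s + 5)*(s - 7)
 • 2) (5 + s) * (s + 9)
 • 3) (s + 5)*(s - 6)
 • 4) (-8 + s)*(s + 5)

We need to factor -2 * s+s^2 - 35.
The factored form is (s + 5)*(s - 7).
1) (s + 5)*(s - 7)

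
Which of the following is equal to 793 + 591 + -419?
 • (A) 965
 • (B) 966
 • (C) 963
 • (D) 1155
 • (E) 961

First: 793 + 591 = 1384
Then: 1384 + -419 = 965
A) 965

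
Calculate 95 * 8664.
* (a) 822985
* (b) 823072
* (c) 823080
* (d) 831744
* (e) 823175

95 * 8664 = 823080
c) 823080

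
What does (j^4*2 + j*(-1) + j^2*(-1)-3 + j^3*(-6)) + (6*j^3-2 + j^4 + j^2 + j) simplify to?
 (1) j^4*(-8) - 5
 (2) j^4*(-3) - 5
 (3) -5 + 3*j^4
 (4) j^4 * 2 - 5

Adding the polynomials and combining like terms:
(j^4*2 + j*(-1) + j^2*(-1) - 3 + j^3*(-6)) + (6*j^3 - 2 + j^4 + j^2 + j)
= -5 + 3*j^4
3) -5 + 3*j^4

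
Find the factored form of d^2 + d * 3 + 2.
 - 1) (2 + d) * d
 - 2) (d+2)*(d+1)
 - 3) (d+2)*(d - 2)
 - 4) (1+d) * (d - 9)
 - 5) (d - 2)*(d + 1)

We need to factor d^2 + d * 3 + 2.
The factored form is (d+2)*(d+1).
2) (d+2)*(d+1)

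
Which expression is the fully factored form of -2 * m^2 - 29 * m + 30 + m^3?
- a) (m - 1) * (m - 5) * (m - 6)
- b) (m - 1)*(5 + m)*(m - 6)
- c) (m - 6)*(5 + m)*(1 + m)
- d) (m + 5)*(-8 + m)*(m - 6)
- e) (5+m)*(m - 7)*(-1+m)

We need to factor -2 * m^2 - 29 * m + 30 + m^3.
The factored form is (m - 1)*(5 + m)*(m - 6).
b) (m - 1)*(5 + m)*(m - 6)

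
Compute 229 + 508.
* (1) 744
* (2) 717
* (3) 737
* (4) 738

229 + 508 = 737
3) 737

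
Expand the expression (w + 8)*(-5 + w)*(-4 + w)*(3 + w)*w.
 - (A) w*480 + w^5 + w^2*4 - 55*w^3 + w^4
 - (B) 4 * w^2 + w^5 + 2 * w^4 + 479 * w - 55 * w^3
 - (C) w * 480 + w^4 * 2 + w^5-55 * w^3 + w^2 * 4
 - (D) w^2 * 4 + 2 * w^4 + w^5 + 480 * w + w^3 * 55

Expanding (w + 8)*(-5 + w)*(-4 + w)*(3 + w)*w:
= w * 480 + w^4 * 2 + w^5-55 * w^3 + w^2 * 4
C) w * 480 + w^4 * 2 + w^5-55 * w^3 + w^2 * 4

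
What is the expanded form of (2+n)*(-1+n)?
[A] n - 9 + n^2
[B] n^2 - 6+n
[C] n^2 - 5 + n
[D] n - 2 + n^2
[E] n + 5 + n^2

Expanding (2+n)*(-1+n):
= n - 2 + n^2
D) n - 2 + n^2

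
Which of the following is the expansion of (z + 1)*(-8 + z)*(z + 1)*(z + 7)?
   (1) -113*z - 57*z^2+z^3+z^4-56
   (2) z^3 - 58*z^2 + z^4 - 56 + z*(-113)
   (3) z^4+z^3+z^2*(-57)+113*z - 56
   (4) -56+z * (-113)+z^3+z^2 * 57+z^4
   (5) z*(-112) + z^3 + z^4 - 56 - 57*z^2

Expanding (z + 1)*(-8 + z)*(z + 1)*(z + 7):
= -113*z - 57*z^2+z^3+z^4-56
1) -113*z - 57*z^2+z^3+z^4-56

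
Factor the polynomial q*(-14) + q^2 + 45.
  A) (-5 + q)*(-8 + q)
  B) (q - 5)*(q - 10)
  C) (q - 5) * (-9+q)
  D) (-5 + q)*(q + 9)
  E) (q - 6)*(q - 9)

We need to factor q*(-14) + q^2 + 45.
The factored form is (q - 5) * (-9+q).
C) (q - 5) * (-9+q)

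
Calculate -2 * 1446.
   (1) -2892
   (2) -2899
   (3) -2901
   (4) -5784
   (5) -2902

-2 * 1446 = -2892
1) -2892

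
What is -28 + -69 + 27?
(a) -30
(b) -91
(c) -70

First: -28 + -69 = -97
Then: -97 + 27 = -70
c) -70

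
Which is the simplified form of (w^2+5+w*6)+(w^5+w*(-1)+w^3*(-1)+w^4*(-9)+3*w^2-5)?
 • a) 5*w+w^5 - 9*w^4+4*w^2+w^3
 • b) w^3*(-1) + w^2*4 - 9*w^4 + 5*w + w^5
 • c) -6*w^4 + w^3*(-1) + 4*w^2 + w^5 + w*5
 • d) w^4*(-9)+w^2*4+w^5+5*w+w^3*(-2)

Adding the polynomials and combining like terms:
(w^2 + 5 + w*6) + (w^5 + w*(-1) + w^3*(-1) + w^4*(-9) + 3*w^2 - 5)
= w^3*(-1) + w^2*4 - 9*w^4 + 5*w + w^5
b) w^3*(-1) + w^2*4 - 9*w^4 + 5*w + w^5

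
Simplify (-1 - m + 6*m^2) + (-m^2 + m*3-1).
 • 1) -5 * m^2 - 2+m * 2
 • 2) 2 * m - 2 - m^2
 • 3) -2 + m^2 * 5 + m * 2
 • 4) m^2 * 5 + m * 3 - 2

Adding the polynomials and combining like terms:
(-1 - m + 6*m^2) + (-m^2 + m*3 - 1)
= -2 + m^2 * 5 + m * 2
3) -2 + m^2 * 5 + m * 2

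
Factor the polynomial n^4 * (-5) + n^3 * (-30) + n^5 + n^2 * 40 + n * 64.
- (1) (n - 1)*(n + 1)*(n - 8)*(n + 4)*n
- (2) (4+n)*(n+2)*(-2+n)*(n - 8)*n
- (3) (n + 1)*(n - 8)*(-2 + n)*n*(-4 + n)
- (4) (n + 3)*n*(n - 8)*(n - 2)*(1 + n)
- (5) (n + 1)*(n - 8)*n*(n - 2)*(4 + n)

We need to factor n^4 * (-5) + n^3 * (-30) + n^5 + n^2 * 40 + n * 64.
The factored form is (n + 1)*(n - 8)*n*(n - 2)*(4 + n).
5) (n + 1)*(n - 8)*n*(n - 2)*(4 + n)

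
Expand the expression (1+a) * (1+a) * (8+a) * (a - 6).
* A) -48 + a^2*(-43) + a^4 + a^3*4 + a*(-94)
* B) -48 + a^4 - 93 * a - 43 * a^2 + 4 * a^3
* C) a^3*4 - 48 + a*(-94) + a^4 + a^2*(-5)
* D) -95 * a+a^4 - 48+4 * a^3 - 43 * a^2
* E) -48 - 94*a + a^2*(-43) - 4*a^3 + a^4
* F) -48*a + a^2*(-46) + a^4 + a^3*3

Expanding (1+a) * (1+a) * (8+a) * (a - 6):
= -48 + a^2*(-43) + a^4 + a^3*4 + a*(-94)
A) -48 + a^2*(-43) + a^4 + a^3*4 + a*(-94)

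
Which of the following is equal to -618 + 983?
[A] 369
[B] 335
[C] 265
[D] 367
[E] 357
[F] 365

-618 + 983 = 365
F) 365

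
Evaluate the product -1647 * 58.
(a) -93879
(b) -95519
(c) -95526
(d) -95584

-1647 * 58 = -95526
c) -95526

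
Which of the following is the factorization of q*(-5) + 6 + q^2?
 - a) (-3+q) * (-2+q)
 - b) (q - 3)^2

We need to factor q*(-5) + 6 + q^2.
The factored form is (-3+q) * (-2+q).
a) (-3+q) * (-2+q)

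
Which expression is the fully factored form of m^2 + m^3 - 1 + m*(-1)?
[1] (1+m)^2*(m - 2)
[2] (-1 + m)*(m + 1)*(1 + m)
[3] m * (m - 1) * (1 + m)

We need to factor m^2 + m^3 - 1 + m*(-1).
The factored form is (-1 + m)*(m + 1)*(1 + m).
2) (-1 + m)*(m + 1)*(1 + m)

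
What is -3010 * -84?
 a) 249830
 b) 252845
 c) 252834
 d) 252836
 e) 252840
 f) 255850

-3010 * -84 = 252840
e) 252840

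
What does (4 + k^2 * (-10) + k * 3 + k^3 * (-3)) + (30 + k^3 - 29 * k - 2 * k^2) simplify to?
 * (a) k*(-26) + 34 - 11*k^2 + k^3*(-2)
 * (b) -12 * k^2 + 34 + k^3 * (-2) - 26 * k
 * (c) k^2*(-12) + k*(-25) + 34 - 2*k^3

Adding the polynomials and combining like terms:
(4 + k^2*(-10) + k*3 + k^3*(-3)) + (30 + k^3 - 29*k - 2*k^2)
= -12 * k^2 + 34 + k^3 * (-2) - 26 * k
b) -12 * k^2 + 34 + k^3 * (-2) - 26 * k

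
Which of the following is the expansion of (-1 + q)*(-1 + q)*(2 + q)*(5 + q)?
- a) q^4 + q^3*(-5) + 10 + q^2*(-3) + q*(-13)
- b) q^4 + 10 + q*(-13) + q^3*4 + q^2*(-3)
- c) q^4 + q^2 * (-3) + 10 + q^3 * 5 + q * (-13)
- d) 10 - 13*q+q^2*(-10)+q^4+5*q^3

Expanding (-1 + q)*(-1 + q)*(2 + q)*(5 + q):
= q^4 + q^2 * (-3) + 10 + q^3 * 5 + q * (-13)
c) q^4 + q^2 * (-3) + 10 + q^3 * 5 + q * (-13)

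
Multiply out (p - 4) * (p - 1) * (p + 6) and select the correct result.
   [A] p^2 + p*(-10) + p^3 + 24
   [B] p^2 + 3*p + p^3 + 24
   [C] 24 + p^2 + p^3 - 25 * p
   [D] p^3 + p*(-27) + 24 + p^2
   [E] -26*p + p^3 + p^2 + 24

Expanding (p - 4) * (p - 1) * (p + 6):
= -26*p + p^3 + p^2 + 24
E) -26*p + p^3 + p^2 + 24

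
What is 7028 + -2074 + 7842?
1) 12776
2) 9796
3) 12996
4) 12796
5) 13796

First: 7028 + -2074 = 4954
Then: 4954 + 7842 = 12796
4) 12796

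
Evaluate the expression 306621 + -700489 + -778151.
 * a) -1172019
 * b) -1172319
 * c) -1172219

First: 306621 + -700489 = -393868
Then: -393868 + -778151 = -1172019
a) -1172019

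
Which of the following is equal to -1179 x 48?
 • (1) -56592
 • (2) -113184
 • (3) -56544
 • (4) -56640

-1179 * 48 = -56592
1) -56592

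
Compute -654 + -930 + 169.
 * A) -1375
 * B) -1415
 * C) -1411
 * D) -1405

First: -654 + -930 = -1584
Then: -1584 + 169 = -1415
B) -1415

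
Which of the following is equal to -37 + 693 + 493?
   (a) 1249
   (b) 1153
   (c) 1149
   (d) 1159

First: -37 + 693 = 656
Then: 656 + 493 = 1149
c) 1149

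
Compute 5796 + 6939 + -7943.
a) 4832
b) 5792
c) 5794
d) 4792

First: 5796 + 6939 = 12735
Then: 12735 + -7943 = 4792
d) 4792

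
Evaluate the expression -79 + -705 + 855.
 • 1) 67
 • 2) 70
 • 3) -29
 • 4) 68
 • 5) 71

First: -79 + -705 = -784
Then: -784 + 855 = 71
5) 71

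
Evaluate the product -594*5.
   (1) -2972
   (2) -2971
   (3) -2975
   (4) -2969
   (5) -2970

-594 * 5 = -2970
5) -2970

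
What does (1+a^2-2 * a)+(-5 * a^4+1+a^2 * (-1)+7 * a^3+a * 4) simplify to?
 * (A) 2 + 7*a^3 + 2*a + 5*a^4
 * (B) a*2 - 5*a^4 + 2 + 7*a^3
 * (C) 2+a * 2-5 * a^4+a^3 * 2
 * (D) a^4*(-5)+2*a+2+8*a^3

Adding the polynomials and combining like terms:
(1 + a^2 - 2*a) + (-5*a^4 + 1 + a^2*(-1) + 7*a^3 + a*4)
= a*2 - 5*a^4 + 2 + 7*a^3
B) a*2 - 5*a^4 + 2 + 7*a^3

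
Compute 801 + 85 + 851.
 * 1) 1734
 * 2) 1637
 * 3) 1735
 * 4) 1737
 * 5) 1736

First: 801 + 85 = 886
Then: 886 + 851 = 1737
4) 1737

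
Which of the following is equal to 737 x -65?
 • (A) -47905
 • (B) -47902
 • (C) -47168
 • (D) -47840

737 * -65 = -47905
A) -47905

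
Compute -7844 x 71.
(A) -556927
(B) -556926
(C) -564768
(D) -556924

-7844 * 71 = -556924
D) -556924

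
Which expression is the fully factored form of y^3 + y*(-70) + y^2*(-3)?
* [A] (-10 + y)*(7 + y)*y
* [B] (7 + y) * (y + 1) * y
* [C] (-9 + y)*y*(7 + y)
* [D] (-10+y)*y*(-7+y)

We need to factor y^3 + y*(-70) + y^2*(-3).
The factored form is (-10 + y)*(7 + y)*y.
A) (-10 + y)*(7 + y)*y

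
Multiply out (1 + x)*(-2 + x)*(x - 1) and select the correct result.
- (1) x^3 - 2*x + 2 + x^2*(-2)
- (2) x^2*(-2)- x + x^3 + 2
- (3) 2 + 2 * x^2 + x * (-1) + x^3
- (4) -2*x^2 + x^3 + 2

Expanding (1 + x)*(-2 + x)*(x - 1):
= x^2*(-2)- x + x^3 + 2
2) x^2*(-2)- x + x^3 + 2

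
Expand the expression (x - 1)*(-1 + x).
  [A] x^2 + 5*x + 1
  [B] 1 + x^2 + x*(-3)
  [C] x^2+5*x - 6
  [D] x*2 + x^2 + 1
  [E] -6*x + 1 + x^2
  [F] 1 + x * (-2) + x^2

Expanding (x - 1)*(-1 + x):
= 1 + x * (-2) + x^2
F) 1 + x * (-2) + x^2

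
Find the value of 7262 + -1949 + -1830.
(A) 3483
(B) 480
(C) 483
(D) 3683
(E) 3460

First: 7262 + -1949 = 5313
Then: 5313 + -1830 = 3483
A) 3483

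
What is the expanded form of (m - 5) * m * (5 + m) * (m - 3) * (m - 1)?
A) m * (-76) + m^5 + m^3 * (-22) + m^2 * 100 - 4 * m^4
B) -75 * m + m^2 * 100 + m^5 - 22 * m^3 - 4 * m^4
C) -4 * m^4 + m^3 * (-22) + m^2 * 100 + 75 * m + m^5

Expanding (m - 5) * m * (5 + m) * (m - 3) * (m - 1):
= -75 * m + m^2 * 100 + m^5 - 22 * m^3 - 4 * m^4
B) -75 * m + m^2 * 100 + m^5 - 22 * m^3 - 4 * m^4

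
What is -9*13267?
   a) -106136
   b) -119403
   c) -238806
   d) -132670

-9 * 13267 = -119403
b) -119403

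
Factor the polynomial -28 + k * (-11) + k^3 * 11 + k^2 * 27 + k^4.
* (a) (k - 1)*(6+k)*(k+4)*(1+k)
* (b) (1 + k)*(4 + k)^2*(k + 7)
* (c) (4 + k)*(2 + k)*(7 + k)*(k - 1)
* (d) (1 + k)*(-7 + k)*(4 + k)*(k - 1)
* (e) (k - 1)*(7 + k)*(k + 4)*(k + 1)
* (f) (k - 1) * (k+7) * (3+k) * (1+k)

We need to factor -28 + k * (-11) + k^3 * 11 + k^2 * 27 + k^4.
The factored form is (k - 1)*(7 + k)*(k + 4)*(k + 1).
e) (k - 1)*(7 + k)*(k + 4)*(k + 1)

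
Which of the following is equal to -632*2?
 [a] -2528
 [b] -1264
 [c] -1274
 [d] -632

-632 * 2 = -1264
b) -1264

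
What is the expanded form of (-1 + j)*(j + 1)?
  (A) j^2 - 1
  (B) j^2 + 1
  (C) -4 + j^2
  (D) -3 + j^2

Expanding (-1 + j)*(j + 1):
= j^2 - 1
A) j^2 - 1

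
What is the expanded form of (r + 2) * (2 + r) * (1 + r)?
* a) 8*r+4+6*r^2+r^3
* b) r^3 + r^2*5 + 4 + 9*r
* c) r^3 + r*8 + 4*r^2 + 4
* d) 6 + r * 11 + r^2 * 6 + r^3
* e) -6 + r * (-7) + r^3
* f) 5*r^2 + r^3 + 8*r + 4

Expanding (r + 2) * (2 + r) * (1 + r):
= 5*r^2 + r^3 + 8*r + 4
f) 5*r^2 + r^3 + 8*r + 4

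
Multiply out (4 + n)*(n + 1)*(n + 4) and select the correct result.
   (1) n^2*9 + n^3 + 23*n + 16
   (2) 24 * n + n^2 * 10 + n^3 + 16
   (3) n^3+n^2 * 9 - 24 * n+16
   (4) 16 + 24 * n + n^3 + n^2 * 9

Expanding (4 + n)*(n + 1)*(n + 4):
= 16 + 24 * n + n^3 + n^2 * 9
4) 16 + 24 * n + n^3 + n^2 * 9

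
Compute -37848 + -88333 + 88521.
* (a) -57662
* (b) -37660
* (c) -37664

First: -37848 + -88333 = -126181
Then: -126181 + 88521 = -37660
b) -37660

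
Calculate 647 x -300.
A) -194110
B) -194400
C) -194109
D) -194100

647 * -300 = -194100
D) -194100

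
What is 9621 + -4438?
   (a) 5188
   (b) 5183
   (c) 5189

9621 + -4438 = 5183
b) 5183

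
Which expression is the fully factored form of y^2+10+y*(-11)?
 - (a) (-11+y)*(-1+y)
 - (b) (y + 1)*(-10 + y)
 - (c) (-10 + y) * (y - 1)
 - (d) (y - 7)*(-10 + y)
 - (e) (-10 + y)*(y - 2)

We need to factor y^2+10+y*(-11).
The factored form is (-10 + y) * (y - 1).
c) (-10 + y) * (y - 1)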